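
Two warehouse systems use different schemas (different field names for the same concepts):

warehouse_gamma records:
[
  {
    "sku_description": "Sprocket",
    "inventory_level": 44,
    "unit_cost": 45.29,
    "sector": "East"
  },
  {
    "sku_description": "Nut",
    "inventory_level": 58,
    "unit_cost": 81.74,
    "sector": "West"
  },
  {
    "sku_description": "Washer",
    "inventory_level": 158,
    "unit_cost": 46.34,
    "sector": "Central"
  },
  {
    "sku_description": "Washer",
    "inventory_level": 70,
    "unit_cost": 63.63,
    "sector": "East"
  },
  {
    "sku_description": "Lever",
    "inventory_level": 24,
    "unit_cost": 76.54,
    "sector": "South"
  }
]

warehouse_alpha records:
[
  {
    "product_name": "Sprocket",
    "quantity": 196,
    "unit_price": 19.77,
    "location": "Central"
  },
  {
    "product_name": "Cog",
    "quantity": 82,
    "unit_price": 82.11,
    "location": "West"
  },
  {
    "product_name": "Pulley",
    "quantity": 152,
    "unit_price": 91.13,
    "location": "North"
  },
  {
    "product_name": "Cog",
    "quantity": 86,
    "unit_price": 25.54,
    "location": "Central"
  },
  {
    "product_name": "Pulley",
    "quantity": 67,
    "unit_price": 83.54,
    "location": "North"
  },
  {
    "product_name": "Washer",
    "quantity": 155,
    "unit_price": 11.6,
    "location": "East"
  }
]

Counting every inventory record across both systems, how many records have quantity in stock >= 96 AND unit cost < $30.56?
2

Schema mappings:
- "inventory_level" (warehouse_gamma) = "quantity" (warehouse_alpha) = quantity
- "unit_cost" (warehouse_gamma) = "unit_price" (warehouse_alpha) = unit cost

Records meeting both conditions in warehouse_gamma: 0
Records meeting both conditions in warehouse_alpha: 2

Total: 0 + 2 = 2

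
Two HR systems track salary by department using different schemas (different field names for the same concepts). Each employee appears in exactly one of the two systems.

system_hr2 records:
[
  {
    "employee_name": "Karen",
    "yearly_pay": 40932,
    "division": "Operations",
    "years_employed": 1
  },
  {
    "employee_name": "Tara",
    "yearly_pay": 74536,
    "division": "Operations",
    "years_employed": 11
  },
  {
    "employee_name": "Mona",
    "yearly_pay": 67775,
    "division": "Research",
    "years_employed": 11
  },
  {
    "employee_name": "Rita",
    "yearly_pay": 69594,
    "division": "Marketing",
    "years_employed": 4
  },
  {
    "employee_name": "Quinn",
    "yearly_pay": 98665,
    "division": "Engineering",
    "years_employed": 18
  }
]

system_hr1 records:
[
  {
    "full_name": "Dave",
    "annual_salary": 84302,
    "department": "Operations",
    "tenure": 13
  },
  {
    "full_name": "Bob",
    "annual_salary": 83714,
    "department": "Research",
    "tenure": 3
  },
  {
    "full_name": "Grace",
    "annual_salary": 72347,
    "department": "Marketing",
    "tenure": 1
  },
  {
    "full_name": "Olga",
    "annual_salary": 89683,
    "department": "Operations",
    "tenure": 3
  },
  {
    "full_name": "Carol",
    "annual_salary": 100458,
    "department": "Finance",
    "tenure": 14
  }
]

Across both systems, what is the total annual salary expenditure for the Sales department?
0

Schema mappings:
- "division" (system_hr2) = "department" (system_hr1) = department
- "yearly_pay" (system_hr2) = "annual_salary" (system_hr1) = salary

Sales salaries from system_hr2: 0
Sales salaries from system_hr1: 0

Total: 0 + 0 = 0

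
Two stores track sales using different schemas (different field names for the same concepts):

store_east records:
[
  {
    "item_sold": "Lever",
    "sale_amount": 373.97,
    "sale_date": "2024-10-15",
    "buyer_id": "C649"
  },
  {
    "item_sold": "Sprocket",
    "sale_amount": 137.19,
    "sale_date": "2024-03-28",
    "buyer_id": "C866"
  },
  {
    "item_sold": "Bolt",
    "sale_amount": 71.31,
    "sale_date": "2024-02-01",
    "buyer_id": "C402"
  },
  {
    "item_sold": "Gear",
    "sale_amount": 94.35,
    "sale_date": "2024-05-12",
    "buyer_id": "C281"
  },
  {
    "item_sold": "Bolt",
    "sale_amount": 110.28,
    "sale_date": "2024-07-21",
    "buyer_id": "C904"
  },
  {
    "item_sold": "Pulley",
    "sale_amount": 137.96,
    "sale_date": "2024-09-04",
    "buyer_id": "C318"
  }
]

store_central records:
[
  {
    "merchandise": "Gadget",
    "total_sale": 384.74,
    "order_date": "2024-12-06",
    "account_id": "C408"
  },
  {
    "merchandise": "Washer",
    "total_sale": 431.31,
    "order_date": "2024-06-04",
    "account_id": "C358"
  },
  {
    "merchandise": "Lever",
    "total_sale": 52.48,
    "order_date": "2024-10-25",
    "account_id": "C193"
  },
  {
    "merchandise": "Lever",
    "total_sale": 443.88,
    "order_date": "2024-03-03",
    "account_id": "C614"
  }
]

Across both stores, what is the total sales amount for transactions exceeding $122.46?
1909.05

Schema mapping: "sale_amount" (store_east) = "total_sale" (store_central) = sale amount

Sum of sales > $122.46 in store_east: 649.12
Sum of sales > $122.46 in store_central: 1259.93

Total: 649.12 + 1259.93 = 1909.05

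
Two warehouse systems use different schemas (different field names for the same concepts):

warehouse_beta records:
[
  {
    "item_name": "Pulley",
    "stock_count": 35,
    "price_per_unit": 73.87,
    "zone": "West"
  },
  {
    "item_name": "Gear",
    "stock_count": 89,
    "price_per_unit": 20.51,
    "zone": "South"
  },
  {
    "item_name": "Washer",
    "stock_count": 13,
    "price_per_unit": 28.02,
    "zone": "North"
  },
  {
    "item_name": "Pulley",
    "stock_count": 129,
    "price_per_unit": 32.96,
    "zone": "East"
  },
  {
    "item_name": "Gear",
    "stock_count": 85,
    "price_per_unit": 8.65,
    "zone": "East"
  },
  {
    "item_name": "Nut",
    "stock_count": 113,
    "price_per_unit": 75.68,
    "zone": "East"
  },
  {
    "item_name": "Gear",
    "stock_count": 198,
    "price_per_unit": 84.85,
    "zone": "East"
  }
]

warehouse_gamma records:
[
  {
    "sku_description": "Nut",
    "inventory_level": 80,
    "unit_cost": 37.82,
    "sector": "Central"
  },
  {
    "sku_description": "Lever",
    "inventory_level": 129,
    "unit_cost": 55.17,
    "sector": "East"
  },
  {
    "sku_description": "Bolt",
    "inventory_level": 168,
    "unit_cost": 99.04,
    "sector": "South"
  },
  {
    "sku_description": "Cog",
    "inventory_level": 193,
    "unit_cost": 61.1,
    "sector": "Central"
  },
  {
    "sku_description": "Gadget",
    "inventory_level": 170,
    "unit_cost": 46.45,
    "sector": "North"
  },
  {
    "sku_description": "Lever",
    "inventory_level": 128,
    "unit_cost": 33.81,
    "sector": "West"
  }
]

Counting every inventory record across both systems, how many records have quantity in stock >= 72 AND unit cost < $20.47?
1

Schema mappings:
- "stock_count" (warehouse_beta) = "inventory_level" (warehouse_gamma) = quantity
- "price_per_unit" (warehouse_beta) = "unit_cost" (warehouse_gamma) = unit cost

Records meeting both conditions in warehouse_beta: 1
Records meeting both conditions in warehouse_gamma: 0

Total: 1 + 0 = 1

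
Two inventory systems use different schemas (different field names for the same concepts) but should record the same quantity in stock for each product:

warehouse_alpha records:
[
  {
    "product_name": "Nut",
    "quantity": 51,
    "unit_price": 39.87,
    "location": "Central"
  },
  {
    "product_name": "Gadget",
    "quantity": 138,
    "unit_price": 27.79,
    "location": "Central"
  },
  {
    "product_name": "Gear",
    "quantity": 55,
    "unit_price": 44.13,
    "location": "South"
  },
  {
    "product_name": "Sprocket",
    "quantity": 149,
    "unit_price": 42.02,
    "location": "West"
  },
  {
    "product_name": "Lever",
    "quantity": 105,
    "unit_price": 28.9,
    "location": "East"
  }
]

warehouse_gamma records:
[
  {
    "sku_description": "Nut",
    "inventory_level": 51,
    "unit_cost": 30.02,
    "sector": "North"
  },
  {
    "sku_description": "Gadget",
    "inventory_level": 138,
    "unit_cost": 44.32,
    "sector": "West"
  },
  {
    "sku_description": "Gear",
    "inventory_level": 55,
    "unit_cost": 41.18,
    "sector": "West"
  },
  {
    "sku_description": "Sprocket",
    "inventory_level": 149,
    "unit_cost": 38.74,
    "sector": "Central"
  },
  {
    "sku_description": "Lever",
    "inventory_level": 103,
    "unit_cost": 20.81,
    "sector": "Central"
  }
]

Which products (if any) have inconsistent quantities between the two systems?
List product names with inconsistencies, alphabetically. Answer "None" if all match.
Lever

Schema mappings:
- "product_name" (warehouse_alpha) = "sku_description" (warehouse_gamma) = product name
- "quantity" (warehouse_alpha) = "inventory_level" (warehouse_gamma) = quantity

Comparison:
  Nut: 51 vs 51 - MATCH
  Gadget: 138 vs 138 - MATCH
  Gear: 55 vs 55 - MATCH
  Sprocket: 149 vs 149 - MATCH
  Lever: 105 vs 103 - MISMATCH

Products with inconsistencies: Lever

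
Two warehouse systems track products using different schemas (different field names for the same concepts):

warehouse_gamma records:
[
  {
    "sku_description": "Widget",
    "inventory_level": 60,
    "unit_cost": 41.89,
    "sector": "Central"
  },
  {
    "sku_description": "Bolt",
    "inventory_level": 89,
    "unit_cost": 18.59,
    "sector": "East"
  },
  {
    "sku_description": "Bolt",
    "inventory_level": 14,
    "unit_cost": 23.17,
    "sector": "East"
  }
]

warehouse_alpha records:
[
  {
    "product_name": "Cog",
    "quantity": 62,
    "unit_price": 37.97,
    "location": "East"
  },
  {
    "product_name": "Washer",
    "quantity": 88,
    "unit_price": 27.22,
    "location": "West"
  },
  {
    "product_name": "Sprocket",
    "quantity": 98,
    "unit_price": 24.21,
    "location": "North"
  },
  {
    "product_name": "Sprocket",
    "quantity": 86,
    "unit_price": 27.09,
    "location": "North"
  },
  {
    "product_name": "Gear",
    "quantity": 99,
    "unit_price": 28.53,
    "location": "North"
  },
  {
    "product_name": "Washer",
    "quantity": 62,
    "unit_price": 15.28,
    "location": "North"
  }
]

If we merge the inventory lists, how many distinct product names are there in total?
6

Schema mapping: "sku_description" (warehouse_gamma) = "product_name" (warehouse_alpha) = product name

Products in warehouse_gamma: ['Bolt', 'Widget']
Products in warehouse_alpha: ['Cog', 'Gear', 'Sprocket', 'Washer']

Union (unique products): ['Bolt', 'Cog', 'Gear', 'Sprocket', 'Washer', 'Widget']
Count: 6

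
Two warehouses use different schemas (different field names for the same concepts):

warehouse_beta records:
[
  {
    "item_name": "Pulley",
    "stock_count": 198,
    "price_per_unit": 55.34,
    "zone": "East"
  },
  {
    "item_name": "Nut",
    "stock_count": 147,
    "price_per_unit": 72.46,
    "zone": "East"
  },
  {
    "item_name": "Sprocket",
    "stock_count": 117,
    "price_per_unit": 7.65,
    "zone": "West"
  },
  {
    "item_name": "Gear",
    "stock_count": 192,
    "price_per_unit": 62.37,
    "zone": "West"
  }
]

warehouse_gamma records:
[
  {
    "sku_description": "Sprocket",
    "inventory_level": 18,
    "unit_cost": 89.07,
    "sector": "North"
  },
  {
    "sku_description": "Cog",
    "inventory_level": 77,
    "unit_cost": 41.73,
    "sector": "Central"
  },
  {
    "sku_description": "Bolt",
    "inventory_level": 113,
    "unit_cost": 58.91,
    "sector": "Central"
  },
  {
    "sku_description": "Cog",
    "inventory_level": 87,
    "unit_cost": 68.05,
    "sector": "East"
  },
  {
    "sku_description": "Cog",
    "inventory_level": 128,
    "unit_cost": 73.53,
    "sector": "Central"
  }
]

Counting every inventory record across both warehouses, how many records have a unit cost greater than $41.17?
8

Schema mapping: "price_per_unit" (warehouse_beta) = "unit_cost" (warehouse_gamma) = unit cost

Records > $41.17 in warehouse_beta: 3
Records > $41.17 in warehouse_gamma: 5

Total count: 3 + 5 = 8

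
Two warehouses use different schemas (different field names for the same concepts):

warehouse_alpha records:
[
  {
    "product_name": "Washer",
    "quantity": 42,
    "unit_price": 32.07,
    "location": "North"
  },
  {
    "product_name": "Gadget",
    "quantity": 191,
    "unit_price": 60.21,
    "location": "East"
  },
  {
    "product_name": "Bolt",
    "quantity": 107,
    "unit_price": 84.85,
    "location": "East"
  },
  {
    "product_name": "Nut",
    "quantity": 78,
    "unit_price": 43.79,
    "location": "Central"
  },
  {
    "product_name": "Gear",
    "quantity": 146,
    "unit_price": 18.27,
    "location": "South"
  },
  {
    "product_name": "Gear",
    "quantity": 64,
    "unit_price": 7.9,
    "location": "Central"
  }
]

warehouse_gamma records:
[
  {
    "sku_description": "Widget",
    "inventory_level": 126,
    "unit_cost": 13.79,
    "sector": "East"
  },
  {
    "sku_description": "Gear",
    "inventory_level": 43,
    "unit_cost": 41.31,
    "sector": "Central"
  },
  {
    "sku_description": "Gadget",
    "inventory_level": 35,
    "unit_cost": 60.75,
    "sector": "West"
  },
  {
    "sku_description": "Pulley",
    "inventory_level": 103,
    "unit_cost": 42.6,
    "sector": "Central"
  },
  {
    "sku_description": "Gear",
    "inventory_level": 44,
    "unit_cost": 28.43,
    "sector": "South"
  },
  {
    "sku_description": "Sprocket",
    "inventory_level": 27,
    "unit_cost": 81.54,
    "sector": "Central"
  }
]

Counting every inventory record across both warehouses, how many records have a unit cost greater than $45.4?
4

Schema mapping: "unit_price" (warehouse_alpha) = "unit_cost" (warehouse_gamma) = unit cost

Records > $45.4 in warehouse_alpha: 2
Records > $45.4 in warehouse_gamma: 2

Total count: 2 + 2 = 4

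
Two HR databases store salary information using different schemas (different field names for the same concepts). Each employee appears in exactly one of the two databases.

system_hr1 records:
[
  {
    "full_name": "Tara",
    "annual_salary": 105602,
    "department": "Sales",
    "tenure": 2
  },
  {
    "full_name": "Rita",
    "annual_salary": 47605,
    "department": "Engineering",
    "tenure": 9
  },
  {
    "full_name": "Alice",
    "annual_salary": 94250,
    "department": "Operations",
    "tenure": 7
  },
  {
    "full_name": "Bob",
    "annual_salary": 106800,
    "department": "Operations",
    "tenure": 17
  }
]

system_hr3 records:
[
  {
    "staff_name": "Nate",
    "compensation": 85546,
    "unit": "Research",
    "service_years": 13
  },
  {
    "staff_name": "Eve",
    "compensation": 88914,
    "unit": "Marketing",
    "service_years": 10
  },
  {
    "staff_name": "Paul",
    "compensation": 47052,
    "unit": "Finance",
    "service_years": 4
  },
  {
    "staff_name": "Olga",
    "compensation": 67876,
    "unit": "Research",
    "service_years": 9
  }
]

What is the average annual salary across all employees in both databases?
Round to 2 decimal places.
80455.63

Schema mapping: "annual_salary" (system_hr1) = "compensation" (system_hr3) = annual salary

All salaries: [105602, 47605, 94250, 106800, 85546, 88914, 47052, 67876]
Sum: 643645
Count: 8
Average: 643645 / 8 = 80455.63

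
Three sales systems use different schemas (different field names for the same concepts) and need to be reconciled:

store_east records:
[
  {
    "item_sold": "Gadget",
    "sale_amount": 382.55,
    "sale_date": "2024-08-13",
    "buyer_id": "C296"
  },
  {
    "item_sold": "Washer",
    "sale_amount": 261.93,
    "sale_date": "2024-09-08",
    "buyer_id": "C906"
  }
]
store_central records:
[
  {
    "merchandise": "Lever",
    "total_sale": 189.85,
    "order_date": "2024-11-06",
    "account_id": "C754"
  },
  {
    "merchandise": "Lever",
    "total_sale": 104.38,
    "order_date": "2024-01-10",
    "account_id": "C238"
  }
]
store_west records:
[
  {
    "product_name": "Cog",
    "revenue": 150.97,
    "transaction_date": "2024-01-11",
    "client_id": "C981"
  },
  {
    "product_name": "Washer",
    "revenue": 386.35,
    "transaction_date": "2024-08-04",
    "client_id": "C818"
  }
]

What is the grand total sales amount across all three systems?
1476.03

Schema reconciliation - all amount fields map to sale amount:

store_east (sale_amount): 644.48
store_central (total_sale): 294.23
store_west (revenue): 537.32

Grand total: 1476.03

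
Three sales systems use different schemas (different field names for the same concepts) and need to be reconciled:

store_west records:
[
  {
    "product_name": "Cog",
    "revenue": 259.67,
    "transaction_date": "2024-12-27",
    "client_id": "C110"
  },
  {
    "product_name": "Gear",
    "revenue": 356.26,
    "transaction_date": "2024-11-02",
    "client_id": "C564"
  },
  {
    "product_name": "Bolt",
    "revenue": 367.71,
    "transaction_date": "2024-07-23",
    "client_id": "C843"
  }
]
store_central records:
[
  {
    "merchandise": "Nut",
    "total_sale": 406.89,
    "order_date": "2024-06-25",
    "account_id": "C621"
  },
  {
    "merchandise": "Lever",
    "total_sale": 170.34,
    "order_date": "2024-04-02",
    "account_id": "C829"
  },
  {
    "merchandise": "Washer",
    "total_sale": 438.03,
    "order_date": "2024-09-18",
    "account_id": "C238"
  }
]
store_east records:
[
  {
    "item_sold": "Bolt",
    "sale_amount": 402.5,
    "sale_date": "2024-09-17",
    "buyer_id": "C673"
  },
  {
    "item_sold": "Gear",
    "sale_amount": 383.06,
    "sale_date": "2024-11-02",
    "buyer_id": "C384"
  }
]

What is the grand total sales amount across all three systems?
2784.46

Schema reconciliation - all amount fields map to sale amount:

store_west (revenue): 983.64
store_central (total_sale): 1015.26
store_east (sale_amount): 785.56

Grand total: 2784.46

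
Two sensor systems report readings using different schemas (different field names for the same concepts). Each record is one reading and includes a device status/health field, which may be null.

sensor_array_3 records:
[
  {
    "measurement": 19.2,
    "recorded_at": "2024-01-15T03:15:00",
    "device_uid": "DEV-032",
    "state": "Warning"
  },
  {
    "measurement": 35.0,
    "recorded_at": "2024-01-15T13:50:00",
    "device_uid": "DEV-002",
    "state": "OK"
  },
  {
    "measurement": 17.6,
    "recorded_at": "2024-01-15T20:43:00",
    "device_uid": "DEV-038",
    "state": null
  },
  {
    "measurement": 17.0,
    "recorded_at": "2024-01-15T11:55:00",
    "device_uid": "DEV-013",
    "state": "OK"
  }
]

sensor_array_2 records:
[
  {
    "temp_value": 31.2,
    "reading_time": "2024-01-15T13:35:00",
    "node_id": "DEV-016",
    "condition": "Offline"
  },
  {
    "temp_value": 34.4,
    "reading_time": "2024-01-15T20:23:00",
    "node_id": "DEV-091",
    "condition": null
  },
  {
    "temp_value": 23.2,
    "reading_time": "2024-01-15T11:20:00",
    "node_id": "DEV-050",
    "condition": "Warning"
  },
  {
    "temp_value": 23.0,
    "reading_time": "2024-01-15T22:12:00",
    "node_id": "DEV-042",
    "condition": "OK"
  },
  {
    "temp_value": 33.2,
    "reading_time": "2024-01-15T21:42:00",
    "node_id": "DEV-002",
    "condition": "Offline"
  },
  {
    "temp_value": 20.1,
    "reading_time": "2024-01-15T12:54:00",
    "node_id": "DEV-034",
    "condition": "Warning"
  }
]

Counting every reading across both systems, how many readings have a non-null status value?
8

Schema mapping: "state" (sensor_array_3) = "condition" (sensor_array_2) = status

Non-null in sensor_array_3: 3
Non-null in sensor_array_2: 5

Total non-null: 3 + 5 = 8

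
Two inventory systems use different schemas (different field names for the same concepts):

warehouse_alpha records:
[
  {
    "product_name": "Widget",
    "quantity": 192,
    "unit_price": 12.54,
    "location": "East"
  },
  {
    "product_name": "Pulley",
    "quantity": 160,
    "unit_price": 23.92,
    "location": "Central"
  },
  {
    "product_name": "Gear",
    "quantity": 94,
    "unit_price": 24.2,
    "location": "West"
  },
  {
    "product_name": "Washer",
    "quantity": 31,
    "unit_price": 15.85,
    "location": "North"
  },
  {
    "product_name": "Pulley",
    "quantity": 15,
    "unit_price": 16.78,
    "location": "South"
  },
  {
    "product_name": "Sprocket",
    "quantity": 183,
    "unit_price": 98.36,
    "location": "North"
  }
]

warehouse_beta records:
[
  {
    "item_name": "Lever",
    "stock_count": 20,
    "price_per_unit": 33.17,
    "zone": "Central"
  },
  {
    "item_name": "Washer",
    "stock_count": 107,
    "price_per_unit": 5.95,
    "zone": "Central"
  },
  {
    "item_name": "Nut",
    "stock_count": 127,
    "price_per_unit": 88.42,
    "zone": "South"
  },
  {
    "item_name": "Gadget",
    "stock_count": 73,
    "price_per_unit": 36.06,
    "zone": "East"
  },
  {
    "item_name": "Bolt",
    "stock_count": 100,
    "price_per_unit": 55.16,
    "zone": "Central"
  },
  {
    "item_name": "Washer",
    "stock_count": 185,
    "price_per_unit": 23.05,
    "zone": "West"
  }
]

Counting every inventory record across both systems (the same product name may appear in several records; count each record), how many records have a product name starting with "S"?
1

Schema mapping: "product_name" (warehouse_alpha) = "item_name" (warehouse_beta) = product name

Records with product name starting with "S" in warehouse_alpha: 1
Records with product name starting with "S" in warehouse_beta: 0

Total: 1 + 0 = 1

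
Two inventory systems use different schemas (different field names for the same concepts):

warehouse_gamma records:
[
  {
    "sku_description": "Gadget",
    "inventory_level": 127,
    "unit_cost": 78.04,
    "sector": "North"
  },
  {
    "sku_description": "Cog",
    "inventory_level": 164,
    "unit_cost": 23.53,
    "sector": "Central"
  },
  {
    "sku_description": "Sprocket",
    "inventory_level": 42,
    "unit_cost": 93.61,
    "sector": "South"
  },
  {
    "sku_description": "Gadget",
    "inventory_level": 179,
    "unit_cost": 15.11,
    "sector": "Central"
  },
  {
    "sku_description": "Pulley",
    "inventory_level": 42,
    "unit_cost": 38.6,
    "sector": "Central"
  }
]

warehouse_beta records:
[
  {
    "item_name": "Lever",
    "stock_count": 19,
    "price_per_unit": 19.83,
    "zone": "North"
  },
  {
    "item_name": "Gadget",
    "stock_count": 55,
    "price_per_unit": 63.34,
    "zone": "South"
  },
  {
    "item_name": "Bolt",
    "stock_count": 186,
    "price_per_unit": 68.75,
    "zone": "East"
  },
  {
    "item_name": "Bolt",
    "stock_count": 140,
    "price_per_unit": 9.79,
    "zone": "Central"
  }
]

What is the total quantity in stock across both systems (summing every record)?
954

To reconcile these schemas, identify the field holding the quantity in stock in each system:
1. In warehouse_gamma it is "inventory_level"
2. In warehouse_beta it is "stock_count"

From warehouse_gamma: 127 + 164 + 42 + 179 + 42 = 554
From warehouse_beta: 19 + 55 + 186 + 140 = 400

Total: 554 + 400 = 954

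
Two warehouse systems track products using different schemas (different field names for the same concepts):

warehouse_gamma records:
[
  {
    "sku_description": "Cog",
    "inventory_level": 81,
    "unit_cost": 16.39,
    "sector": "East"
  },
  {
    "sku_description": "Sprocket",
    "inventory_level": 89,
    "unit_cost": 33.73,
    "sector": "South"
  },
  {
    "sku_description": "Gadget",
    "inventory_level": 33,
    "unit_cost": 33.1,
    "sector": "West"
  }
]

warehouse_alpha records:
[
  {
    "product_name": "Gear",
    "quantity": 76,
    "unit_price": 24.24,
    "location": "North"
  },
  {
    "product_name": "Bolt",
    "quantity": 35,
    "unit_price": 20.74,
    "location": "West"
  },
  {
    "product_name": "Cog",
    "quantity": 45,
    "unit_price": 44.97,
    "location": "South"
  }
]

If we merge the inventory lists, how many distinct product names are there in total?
5

Schema mapping: "sku_description" (warehouse_gamma) = "product_name" (warehouse_alpha) = product name

Products in warehouse_gamma: ['Cog', 'Gadget', 'Sprocket']
Products in warehouse_alpha: ['Bolt', 'Cog', 'Gear']

Union (unique products): ['Bolt', 'Cog', 'Gadget', 'Gear', 'Sprocket']
Count: 5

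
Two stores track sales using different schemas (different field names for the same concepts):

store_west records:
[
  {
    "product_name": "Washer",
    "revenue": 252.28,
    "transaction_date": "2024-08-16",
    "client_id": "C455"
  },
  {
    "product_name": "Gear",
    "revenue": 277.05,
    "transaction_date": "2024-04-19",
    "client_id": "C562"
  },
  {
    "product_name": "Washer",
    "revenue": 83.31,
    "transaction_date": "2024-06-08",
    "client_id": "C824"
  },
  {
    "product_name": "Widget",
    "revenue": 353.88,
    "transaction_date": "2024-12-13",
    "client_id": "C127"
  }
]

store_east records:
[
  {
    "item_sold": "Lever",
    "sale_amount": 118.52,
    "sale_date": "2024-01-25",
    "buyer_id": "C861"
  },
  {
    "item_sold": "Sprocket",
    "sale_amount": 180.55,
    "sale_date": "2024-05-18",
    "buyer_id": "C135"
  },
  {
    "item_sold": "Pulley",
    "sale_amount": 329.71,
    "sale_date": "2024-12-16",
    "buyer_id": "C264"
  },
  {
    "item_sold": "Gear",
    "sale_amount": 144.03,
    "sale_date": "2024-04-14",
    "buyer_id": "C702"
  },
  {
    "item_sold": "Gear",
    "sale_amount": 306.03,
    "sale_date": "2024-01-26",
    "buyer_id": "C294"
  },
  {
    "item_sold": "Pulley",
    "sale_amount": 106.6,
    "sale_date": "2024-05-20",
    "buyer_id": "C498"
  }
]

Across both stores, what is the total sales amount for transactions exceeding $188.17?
1518.95

Schema mapping: "revenue" (store_west) = "sale_amount" (store_east) = sale amount

Sum of sales > $188.17 in store_west: 883.21
Sum of sales > $188.17 in store_east: 635.74

Total: 883.21 + 635.74 = 1518.95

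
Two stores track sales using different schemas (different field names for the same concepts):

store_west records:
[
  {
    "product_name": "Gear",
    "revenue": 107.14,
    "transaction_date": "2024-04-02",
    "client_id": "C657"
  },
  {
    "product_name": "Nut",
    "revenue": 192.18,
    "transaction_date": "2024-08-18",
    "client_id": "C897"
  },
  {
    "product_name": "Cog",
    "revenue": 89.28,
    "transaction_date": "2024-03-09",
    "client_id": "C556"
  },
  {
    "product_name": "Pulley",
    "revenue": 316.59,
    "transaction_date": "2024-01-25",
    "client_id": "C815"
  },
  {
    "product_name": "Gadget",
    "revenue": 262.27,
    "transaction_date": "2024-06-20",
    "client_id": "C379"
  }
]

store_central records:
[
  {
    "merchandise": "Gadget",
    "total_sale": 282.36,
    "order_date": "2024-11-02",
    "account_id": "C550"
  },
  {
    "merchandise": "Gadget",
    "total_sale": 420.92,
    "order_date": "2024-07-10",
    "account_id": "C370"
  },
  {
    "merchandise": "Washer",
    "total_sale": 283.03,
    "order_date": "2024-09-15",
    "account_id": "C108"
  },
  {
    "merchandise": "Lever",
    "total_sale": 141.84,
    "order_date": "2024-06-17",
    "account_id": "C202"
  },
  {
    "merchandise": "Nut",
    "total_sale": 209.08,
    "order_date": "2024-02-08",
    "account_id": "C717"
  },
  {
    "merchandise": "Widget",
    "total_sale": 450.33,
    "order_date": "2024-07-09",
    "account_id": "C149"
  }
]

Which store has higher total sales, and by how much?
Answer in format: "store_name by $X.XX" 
store_central by $820.10

Schema mapping: "revenue" (store_west) = "total_sale" (store_central) = sale amount

Total for store_west: 967.46
Total for store_central: 1787.56

Difference: |967.46 - 1787.56| = 820.10
store_central has higher sales by $820.10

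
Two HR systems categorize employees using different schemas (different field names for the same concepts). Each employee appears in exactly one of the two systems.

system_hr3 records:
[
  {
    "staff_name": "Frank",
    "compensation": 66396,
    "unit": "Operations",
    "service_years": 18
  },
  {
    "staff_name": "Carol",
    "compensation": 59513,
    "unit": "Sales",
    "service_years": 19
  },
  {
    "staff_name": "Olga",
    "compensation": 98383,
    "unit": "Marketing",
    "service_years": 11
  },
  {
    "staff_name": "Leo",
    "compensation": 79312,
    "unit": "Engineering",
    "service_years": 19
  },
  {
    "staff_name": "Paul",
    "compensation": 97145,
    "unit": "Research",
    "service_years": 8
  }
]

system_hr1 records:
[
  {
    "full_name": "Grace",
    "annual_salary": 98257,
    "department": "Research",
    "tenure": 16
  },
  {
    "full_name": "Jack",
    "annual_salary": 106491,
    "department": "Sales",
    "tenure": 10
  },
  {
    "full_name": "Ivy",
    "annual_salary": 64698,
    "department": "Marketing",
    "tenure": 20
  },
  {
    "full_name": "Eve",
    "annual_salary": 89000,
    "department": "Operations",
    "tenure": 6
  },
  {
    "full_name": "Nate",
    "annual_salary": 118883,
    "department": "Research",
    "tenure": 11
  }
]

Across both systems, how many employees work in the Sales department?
2

Schema mapping: "unit" (system_hr3) = "department" (system_hr1) = department

Sales employees in system_hr3: 1
Sales employees in system_hr1: 1

Total in Sales: 1 + 1 = 2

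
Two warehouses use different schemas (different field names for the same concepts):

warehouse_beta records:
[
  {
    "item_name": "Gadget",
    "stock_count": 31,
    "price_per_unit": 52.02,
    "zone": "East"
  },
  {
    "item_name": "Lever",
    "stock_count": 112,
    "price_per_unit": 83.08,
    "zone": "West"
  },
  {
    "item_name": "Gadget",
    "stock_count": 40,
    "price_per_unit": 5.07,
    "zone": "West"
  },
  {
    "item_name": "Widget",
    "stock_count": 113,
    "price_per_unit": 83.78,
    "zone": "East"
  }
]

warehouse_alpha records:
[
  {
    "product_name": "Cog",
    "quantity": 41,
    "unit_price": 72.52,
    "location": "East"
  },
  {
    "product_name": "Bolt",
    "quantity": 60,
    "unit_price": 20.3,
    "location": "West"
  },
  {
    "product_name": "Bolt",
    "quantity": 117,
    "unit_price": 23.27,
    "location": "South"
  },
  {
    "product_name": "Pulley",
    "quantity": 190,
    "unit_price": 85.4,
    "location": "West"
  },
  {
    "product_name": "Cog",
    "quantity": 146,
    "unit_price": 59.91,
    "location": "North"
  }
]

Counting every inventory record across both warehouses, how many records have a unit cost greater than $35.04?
6

Schema mapping: "price_per_unit" (warehouse_beta) = "unit_price" (warehouse_alpha) = unit cost

Records > $35.04 in warehouse_beta: 3
Records > $35.04 in warehouse_alpha: 3

Total count: 3 + 3 = 6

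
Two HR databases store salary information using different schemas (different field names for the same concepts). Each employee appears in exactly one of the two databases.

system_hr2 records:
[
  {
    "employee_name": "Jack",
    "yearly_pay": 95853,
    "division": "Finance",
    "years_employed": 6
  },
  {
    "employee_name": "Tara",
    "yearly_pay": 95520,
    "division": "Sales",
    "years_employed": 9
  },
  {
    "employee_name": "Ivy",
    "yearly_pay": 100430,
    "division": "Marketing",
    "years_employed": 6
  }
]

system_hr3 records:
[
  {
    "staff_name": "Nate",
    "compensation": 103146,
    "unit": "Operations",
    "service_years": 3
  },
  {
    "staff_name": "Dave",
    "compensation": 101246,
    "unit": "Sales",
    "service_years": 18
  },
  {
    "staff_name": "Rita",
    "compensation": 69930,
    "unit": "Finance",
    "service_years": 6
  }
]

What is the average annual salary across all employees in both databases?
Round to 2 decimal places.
94354.17

Schema mapping: "yearly_pay" (system_hr2) = "compensation" (system_hr3) = annual salary

All salaries: [95853, 95520, 100430, 103146, 101246, 69930]
Sum: 566125
Count: 6
Average: 566125 / 6 = 94354.17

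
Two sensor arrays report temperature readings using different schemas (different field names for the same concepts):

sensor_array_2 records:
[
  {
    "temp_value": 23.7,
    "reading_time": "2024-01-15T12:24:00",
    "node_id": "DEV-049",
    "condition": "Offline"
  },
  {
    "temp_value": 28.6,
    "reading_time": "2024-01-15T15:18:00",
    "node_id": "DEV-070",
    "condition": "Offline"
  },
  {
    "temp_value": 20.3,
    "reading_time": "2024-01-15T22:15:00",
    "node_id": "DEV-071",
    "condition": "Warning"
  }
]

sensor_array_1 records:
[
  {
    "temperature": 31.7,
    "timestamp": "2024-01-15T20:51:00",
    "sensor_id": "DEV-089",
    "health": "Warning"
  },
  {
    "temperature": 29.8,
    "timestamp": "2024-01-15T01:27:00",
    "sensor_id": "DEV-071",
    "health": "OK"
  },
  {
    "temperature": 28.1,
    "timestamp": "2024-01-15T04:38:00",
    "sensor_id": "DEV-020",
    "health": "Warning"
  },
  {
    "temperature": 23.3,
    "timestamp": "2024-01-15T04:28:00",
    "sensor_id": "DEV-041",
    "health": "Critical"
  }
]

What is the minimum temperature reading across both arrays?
20.3

Schema mapping: "temp_value" (sensor_array_2) = "temperature" (sensor_array_1) = temperature reading

Minimum in sensor_array_2: 20.3
Minimum in sensor_array_1: 23.3

Overall minimum: min(20.3, 23.3) = 20.3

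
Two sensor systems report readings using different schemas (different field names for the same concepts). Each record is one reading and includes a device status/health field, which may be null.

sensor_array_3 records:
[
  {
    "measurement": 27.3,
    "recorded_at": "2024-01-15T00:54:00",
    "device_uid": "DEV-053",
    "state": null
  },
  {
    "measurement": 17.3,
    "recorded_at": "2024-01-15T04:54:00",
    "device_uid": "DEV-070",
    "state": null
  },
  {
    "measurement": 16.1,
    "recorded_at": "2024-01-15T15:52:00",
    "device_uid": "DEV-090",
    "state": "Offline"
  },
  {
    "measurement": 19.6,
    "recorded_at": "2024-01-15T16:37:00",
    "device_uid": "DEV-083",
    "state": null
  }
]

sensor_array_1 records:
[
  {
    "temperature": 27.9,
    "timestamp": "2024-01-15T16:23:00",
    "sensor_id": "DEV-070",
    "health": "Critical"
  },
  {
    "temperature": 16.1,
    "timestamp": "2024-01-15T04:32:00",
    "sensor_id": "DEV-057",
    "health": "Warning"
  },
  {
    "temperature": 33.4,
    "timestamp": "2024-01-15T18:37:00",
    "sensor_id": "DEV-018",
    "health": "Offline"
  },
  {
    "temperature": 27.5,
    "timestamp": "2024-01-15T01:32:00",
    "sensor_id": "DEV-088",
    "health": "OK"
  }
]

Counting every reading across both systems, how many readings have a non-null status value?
5

Schema mapping: "state" (sensor_array_3) = "health" (sensor_array_1) = status

Non-null in sensor_array_3: 1
Non-null in sensor_array_1: 4

Total non-null: 1 + 4 = 5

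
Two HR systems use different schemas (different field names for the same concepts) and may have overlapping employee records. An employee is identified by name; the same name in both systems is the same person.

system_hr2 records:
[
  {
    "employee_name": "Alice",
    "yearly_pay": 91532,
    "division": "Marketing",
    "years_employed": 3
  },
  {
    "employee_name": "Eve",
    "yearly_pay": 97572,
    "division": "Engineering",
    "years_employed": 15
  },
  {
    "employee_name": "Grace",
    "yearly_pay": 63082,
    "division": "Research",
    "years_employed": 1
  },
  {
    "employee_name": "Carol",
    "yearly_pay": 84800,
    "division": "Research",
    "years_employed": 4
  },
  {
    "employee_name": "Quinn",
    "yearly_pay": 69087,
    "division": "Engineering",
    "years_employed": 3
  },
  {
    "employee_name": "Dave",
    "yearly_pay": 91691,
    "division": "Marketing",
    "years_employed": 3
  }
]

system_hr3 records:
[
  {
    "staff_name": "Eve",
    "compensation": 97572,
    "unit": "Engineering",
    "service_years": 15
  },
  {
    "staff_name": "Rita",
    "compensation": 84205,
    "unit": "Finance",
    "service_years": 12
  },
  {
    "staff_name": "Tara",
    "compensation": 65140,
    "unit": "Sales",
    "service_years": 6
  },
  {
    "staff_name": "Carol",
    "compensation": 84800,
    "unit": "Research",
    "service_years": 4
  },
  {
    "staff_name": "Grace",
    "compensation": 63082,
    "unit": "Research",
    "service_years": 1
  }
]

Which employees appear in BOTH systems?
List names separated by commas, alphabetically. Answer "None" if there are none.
Carol, Eve, Grace

Schema mapping: "employee_name" (system_hr2) = "staff_name" (system_hr3) = employee name

Names in system_hr2: ['Alice', 'Carol', 'Dave', 'Eve', 'Grace', 'Quinn']
Names in system_hr3: ['Carol', 'Eve', 'Grace', 'Rita', 'Tara']

Intersection: ['Carol', 'Eve', 'Grace']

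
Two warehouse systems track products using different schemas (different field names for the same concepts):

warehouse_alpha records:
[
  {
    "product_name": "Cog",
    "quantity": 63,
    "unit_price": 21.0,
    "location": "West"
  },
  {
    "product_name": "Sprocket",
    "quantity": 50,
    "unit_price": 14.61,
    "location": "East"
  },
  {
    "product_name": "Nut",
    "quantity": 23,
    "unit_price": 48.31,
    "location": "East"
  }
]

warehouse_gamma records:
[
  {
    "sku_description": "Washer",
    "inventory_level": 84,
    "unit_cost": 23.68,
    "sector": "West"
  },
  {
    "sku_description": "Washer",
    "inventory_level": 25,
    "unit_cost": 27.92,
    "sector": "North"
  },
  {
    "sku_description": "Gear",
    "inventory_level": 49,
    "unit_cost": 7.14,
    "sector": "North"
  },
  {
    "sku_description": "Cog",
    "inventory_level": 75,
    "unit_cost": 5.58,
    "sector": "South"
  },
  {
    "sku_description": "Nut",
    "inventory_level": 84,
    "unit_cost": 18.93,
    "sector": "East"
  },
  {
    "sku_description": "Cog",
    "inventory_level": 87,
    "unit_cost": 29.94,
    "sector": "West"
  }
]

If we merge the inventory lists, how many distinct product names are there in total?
5

Schema mapping: "product_name" (warehouse_alpha) = "sku_description" (warehouse_gamma) = product name

Products in warehouse_alpha: ['Cog', 'Nut', 'Sprocket']
Products in warehouse_gamma: ['Cog', 'Gear', 'Nut', 'Washer']

Union (unique products): ['Cog', 'Gear', 'Nut', 'Sprocket', 'Washer']
Count: 5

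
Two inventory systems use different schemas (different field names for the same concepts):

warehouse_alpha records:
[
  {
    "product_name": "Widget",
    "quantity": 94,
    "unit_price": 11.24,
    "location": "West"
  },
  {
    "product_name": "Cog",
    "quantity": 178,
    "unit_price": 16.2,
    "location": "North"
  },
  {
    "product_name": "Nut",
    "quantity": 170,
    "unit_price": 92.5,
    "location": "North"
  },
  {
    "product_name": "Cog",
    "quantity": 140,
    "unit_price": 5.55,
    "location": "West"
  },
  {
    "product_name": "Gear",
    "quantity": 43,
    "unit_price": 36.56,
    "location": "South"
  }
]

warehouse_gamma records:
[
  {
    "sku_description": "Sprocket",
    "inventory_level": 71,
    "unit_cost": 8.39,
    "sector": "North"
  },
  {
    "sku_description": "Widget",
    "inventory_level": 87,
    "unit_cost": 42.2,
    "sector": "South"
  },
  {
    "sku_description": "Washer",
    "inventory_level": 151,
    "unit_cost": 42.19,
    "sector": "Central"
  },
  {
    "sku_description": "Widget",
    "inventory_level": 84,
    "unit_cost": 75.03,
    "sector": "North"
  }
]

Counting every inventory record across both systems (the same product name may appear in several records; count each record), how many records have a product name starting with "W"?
4

Schema mapping: "product_name" (warehouse_alpha) = "sku_description" (warehouse_gamma) = product name

Records with product name starting with "W" in warehouse_alpha: 1
Records with product name starting with "W" in warehouse_gamma: 3

Total: 1 + 3 = 4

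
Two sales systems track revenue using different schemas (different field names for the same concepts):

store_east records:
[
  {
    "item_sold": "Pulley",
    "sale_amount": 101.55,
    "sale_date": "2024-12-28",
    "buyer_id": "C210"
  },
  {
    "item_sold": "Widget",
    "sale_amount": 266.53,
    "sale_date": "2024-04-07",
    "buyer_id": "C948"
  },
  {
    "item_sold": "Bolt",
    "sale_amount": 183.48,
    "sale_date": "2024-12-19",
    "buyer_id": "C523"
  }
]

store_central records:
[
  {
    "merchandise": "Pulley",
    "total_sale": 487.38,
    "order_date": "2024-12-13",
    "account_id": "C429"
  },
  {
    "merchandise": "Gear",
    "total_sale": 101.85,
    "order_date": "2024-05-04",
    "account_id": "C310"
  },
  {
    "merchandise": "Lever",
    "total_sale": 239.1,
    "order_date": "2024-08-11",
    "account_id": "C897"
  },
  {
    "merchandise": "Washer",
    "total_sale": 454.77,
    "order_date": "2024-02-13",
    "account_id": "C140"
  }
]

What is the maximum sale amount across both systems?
487.38

Reconcile: "sale_amount" (store_east) = "total_sale" (store_central) = sale amount

Maximum in store_east: 266.53
Maximum in store_central: 487.38

Overall maximum: max(266.53, 487.38) = 487.38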